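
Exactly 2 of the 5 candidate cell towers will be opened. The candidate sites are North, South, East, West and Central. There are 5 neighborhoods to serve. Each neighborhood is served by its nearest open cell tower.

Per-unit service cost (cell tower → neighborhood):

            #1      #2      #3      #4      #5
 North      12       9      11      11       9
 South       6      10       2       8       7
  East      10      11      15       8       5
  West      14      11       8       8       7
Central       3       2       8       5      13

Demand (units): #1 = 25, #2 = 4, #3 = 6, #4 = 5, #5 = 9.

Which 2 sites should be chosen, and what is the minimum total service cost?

Choose South and Central; total service cost 183.

With exactly 2 open, each neighborhood uses its cheapest among the chosen.
{South, Central}: #1→Central 3·25=75, #2→Central 2·4=8, #3→South 2·6=12, #4→Central 5·5=25, #5→South 7·9=63. Service cost 183.
{East, Central}: service cost 201
{West, Central}: service cost 219
Among all 10 size-2 choices, {South, Central} is lowest.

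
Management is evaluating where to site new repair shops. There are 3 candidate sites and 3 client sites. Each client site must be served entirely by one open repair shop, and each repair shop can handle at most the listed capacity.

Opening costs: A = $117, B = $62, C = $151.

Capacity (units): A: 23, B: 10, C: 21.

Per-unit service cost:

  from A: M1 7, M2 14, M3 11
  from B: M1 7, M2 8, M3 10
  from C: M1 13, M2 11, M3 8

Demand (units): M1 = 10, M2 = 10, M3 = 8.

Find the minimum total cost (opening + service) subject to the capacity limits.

Minimum total cost: 417

Open {A, B}: M1→A 7·10=70, M2→B 8·10=80, M3→A 11·8=88.
Loads: A carries 18/23, B carries 10/10. Service 238; fixed 179; total 417.
Next best feasible plan costs 457.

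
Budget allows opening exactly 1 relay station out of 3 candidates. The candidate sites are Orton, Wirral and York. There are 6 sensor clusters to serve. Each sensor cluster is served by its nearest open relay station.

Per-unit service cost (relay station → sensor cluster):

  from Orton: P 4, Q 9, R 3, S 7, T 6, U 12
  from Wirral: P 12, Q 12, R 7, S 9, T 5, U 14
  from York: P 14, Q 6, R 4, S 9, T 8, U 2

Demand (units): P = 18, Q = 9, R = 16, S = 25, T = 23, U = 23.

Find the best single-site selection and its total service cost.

Choose Orton only; total service cost 790.

With exactly 1 open, each sensor cluster uses its cheapest among the chosen.
{Orton}: P→Orton 4·18=72, Q→Orton 9·9=81, R→Orton 3·16=48, S→Orton 7·25=175, T→Orton 6·23=138, U→Orton 12·23=276. Service cost 790.
{York}: service cost 825
{Wirral}: service cost 1098
Among all 3 size-1 choices, {Orton} is lowest.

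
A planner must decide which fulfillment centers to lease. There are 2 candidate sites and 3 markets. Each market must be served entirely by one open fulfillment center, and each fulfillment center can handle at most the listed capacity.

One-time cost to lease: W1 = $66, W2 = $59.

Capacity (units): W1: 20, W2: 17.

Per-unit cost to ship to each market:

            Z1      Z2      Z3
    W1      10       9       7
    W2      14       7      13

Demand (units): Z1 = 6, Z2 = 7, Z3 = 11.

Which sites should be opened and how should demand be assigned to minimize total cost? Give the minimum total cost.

Open {W1, W2}: Z1→W1 10·6=60, Z2→W2 7·7=49, Z3→W1 7·11=77.
Loads: W1 carries 17/20, W2 carries 7/17. Service 186; fixed 125; total 311.
Next best feasible plan costs 335.

Minimum total cost: 311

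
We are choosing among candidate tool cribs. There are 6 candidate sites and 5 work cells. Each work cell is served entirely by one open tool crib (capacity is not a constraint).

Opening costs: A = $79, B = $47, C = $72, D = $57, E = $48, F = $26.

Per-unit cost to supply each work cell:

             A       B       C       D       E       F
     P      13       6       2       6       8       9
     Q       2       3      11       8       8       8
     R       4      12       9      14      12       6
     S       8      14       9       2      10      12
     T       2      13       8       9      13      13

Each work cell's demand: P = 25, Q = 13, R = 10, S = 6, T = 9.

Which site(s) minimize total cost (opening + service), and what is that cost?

Open A and C; minimum total cost 333.

For any fixed open set, each work cell goes to its cheapest open site; total = fixed + service.
{A, C}: P→C 2·25=50, Q→A 2·13=26, R→A 4·10=40, S→A 8·6=48, T→A 2·9=18. Service 182; fixed 151; total 333.
{A, C, D}: service 146 + fixed 208 = 354
{A, C, F}: P→C 2·25=50, Q→A 2·13=26, R→A 4·10=40, S→A 8·6=48, T→A 2·9=18. Service 182; fixed 177; total 359.
{A, B, C, D, E, F}: service 146 + fixed 329 = 475
No other subset beats 333.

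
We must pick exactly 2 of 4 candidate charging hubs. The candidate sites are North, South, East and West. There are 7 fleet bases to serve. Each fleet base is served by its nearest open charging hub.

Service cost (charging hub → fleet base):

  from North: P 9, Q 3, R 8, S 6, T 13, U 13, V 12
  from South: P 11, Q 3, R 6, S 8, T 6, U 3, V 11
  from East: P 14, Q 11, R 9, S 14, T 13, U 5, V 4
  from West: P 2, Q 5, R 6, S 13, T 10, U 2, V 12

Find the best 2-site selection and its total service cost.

With exactly 2 open, each fleet base uses its cheapest among the chosen.
{South, West}: P→West 2, Q→South 3, R→South 6, S→South 8, T→South 6, U→West 2, V→South 11. Service cost 38.
{North, West}: service cost 41
{South, East}: service cost 41
Among all 6 size-2 choices, {South, West} is lowest.

Choose South and West; total service cost 38.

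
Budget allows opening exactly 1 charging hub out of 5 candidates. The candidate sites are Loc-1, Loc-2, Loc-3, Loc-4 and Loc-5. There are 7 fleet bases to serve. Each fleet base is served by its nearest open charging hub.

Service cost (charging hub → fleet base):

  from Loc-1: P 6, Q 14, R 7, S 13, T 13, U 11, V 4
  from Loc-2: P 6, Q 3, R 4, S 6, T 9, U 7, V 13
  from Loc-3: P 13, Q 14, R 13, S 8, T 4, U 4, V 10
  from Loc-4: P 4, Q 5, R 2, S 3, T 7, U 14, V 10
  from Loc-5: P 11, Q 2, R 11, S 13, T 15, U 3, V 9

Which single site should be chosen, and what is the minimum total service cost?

With exactly 1 open, each fleet base uses its cheapest among the chosen.
{Loc-4}: P→Loc-4 4, Q→Loc-4 5, R→Loc-4 2, S→Loc-4 3, T→Loc-4 7, U→Loc-4 14, V→Loc-4 10. Service cost 45.
{Loc-2}: service cost 48
{Loc-5}: service cost 64
Among all 5 size-1 choices, {Loc-4} is lowest.

Choose Loc-4 only; total service cost 45.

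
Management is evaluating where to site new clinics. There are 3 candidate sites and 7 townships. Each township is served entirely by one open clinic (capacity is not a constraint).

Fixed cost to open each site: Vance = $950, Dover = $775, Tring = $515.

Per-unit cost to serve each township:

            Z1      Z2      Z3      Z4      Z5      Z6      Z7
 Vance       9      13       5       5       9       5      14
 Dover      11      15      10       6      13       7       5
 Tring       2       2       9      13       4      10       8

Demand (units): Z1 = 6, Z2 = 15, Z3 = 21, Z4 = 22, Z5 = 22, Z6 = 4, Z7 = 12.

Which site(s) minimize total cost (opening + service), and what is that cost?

For any fixed open set, each township goes to its cheapest open site; total = fixed + service.
{Tring}: Z1→Tring 2·6=12, Z2→Tring 2·15=30, Z3→Tring 9·21=189, Z4→Tring 13·22=286, Z5→Tring 4·22=88, Z6→Tring 10·4=40, Z7→Tring 8·12=96. Service 741; fixed 515; total 1256.
{Dover}: Z1→Dover 11·6=66, Z2→Dover 15·15=225, Z3→Dover 10·21=210, Z4→Dover 6·22=132, Z5→Dover 13·22=286, Z6→Dover 7·4=28, Z7→Dover 5·12=60. Service 1007; fixed 775; total 1782.
{Vance}: service 850 + fixed 950 = 1800
{Vance, Dover, Tring}: service 425 + fixed 2240 = 2665
No other subset beats 1256.

Open Tring only; minimum total cost 1256.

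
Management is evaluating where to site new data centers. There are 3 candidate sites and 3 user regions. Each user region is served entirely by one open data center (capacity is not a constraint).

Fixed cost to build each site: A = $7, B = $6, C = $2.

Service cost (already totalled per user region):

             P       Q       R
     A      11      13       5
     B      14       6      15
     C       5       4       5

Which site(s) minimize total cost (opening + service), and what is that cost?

Open C only; minimum total cost 16.

For any fixed open set, each user region goes to its cheapest open site; total = fixed + service.
{C}: P→C 5, Q→C 4, R→C 5. Service 14; fixed 2; total 16.
{B, C}: service 14 + fixed 8 = 22
{A, C}: service 14 + fixed 9 = 23
{A, B, C}: P→C 5, Q→C 4, R→A 5. Service 14; fixed 15; total 29.
No other subset beats 16.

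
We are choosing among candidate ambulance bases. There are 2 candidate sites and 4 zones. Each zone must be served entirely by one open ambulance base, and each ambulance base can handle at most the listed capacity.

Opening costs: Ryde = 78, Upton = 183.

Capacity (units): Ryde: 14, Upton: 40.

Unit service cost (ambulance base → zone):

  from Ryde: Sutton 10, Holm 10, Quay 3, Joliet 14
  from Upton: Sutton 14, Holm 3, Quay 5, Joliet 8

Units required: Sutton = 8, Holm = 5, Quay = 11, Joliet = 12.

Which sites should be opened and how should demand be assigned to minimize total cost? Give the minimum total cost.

Open {Upton}: Sutton→Upton 14·8=112, Holm→Upton 3·5=15, Quay→Upton 5·11=55, Joliet→Upton 8·12=96.
Loads: Upton carries 36/40. Service 278; fixed 183; total 461.
Next best feasible plan costs 507.

Minimum total cost: 461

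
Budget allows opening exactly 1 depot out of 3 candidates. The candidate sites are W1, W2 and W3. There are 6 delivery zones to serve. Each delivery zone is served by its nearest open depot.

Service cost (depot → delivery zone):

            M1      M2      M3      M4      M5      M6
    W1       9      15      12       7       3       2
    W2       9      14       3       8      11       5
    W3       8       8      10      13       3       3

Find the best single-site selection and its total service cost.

With exactly 1 open, each delivery zone uses its cheapest among the chosen.
{W3}: M1→W3 8, M2→W3 8, M3→W3 10, M4→W3 13, M5→W3 3, M6→W3 3. Service cost 45.
{W1}: service cost 48
{W2}: service cost 50
Among all 3 size-1 choices, {W3} is lowest.

Choose W3 only; total service cost 45.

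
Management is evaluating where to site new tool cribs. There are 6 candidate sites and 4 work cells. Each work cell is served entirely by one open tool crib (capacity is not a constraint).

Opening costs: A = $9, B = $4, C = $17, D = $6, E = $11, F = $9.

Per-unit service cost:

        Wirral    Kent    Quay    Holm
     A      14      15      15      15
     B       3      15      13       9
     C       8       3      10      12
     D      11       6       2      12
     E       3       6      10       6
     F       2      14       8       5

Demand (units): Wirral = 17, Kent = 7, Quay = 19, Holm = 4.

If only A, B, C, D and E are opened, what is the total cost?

Each work cell is assigned to its cheapest site among the open ones.
{A, B, C, D, E}: Wirral→B 3·17=51, Kent→C 3·7=21, Quay→D 2·19=38, Holm→E 6·4=24. Service 134; fixed 47; total 181.

Total cost: 181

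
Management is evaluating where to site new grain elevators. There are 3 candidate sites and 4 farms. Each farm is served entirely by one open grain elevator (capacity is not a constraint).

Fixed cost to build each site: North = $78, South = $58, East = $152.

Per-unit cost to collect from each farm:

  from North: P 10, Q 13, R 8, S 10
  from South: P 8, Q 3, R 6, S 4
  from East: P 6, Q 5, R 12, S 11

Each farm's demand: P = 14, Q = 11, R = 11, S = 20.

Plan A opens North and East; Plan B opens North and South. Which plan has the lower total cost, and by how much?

Plan B is cheaper by 230.

Plan A: {North, East}: P→East 6·14=84, Q→East 5·11=55, R→North 8·11=88, S→North 10·20=200. Service 427; fixed 230; total 657.
Plan B: {North, South}: P→South 8·14=112, Q→South 3·11=33, R→South 6·11=66, S→South 4·20=80. Service 291; fixed 136; total 427.
Difference: |657 − 427| = 230.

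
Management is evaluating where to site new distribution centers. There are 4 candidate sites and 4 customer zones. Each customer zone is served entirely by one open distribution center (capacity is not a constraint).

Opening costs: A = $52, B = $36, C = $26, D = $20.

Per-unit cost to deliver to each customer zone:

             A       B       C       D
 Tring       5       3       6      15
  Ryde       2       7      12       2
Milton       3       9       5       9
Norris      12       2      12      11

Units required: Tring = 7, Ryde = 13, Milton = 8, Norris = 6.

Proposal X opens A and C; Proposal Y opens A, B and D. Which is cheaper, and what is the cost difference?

Proposal Y is cheaper by 44.

Proposal X: {A, C}: Tring→A 5·7=35, Ryde→A 2·13=26, Milton→A 3·8=24, Norris→A 12·6=72. Service 157; fixed 78; total 235.
Proposal Y: {A, B, D}: Tring→B 3·7=21, Ryde→A 2·13=26, Milton→A 3·8=24, Norris→B 2·6=12. Service 83; fixed 108; total 191.
Difference: |235 − 191| = 44.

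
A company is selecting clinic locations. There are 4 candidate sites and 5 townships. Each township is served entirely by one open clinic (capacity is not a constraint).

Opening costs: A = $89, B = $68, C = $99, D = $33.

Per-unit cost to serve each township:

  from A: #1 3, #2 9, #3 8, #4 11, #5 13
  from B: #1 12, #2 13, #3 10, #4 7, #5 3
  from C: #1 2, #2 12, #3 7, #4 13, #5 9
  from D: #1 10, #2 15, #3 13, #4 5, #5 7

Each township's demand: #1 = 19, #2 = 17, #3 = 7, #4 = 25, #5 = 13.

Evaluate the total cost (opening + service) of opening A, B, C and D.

Total cost: 693

Each township is assigned to its cheapest site among the open ones.
{A, B, C, D}: #1→C 2·19=38, #2→A 9·17=153, #3→C 7·7=49, #4→D 5·25=125, #5→B 3·13=39. Service 404; fixed 289; total 693.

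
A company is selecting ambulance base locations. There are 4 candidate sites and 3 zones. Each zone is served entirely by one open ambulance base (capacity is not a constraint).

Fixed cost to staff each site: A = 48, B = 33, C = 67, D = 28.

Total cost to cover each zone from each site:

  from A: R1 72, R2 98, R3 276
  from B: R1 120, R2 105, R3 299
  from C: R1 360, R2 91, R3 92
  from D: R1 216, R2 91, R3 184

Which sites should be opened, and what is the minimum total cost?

For any fixed open set, each zone goes to its cheapest open site; total = fixed + service.
{A, C}: R1→A 72, R2→C 91, R3→C 92. Service 255; fixed 115; total 370.
{A, C, D}: service 255 + fixed 143 = 398
{A, B, C}: service 255 + fixed 148 = 403
{A, B, C, D}: service 255 + fixed 176 = 431
No other subset beats 370.

Open A and C; minimum total cost 370.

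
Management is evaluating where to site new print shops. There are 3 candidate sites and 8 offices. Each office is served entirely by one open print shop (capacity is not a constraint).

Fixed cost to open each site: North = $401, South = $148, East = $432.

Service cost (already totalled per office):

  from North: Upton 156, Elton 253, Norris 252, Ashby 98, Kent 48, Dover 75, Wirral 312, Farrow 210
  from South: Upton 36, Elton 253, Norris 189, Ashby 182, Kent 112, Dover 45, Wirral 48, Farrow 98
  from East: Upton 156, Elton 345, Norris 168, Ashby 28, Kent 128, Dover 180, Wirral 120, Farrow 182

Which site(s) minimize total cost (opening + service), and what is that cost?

For any fixed open set, each office goes to its cheapest open site; total = fixed + service.
{South}: Upton→South 36, Elton→South 253, Norris→South 189, Ashby→South 182, Kent→South 112, Dover→South 45, Wirral→South 48, Farrow→South 98. Service 963; fixed 148; total 1111.
{North, South}: service 815 + fixed 549 = 1364
{South, East}: service 788 + fixed 580 = 1368
{North, South, East}: Upton→South 36, Elton→North 253, Norris→East 168, Ashby→East 28, Kent→North 48, Dover→South 45, Wirral→South 48, Farrow→South 98. Service 724; fixed 981; total 1705.
No other subset beats 1111.

Open South only; minimum total cost 1111.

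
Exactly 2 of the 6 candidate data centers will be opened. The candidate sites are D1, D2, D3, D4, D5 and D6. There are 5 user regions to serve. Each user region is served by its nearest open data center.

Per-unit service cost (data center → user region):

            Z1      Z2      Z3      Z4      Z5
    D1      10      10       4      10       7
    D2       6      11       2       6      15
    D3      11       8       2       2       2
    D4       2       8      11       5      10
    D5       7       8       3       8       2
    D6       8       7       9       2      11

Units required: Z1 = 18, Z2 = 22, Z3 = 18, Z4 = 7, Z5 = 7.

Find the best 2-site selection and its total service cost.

With exactly 2 open, each user region uses its cheapest among the chosen.
{D3, D4}: Z1→D4 2·18=36, Z2→D3 8·22=176, Z3→D3 2·18=36, Z4→D3 2·7=14, Z5→D3 2·7=14. Service cost 276.
{D4, D5}: service cost 315
{D2, D3}: service cost 348
Among all 15 size-2 choices, {D3, D4} is lowest.

Choose D3 and D4; total service cost 276.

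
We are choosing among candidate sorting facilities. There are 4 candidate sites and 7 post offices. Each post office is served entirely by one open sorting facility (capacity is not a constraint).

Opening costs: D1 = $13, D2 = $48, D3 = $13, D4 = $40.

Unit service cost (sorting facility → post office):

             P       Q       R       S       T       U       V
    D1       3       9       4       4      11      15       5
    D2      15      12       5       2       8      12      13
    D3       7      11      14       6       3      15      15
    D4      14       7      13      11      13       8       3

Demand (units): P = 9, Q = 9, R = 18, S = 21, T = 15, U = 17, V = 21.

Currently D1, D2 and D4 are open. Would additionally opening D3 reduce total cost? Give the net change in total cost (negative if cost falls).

Current service cost with {D1, D2, D4}: 523.
Adding D3: each post office re-picks its cheapest; new service cost 448, saving 75.
Extra fixed cost: 13. Net change = 13 − 75 = -62.
(Totals: 624 → 562.)

Yes — net change −62 (cost falls by 62).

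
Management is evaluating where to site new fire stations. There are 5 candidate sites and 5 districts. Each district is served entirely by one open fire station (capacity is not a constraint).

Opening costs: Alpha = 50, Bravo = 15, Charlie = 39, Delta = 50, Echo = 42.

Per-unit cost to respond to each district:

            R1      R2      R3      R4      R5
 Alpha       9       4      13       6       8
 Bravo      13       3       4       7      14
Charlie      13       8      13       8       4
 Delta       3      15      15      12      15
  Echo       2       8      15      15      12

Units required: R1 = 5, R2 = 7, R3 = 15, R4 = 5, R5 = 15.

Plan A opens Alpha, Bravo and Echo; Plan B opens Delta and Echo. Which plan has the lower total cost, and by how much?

Plan A is cheaper by 275.

Plan A: {Alpha, Bravo, Echo}: R1→Echo 2·5=10, R2→Bravo 3·7=21, R3→Bravo 4·15=60, R4→Alpha 6·5=30, R5→Alpha 8·15=120. Service 241; fixed 107; total 348.
Plan B: {Delta, Echo}: R1→Echo 2·5=10, R2→Echo 8·7=56, R3→Delta 15·15=225, R4→Delta 12·5=60, R5→Echo 12·15=180. Service 531; fixed 92; total 623.
Difference: |348 − 623| = 275.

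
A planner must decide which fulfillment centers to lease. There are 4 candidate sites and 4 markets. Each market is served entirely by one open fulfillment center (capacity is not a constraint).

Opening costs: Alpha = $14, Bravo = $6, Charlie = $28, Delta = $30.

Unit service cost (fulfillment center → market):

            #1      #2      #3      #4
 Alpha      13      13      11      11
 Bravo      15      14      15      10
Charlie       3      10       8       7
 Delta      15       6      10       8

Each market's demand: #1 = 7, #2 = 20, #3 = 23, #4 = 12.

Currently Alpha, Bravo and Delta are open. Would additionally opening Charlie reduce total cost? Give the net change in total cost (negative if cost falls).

Current service cost with {Alpha, Bravo, Delta}: 537.
Adding Charlie: each market re-picks its cheapest; new service cost 409, saving 128.
Extra fixed cost: 28. Net change = 28 − 128 = -100.
(Totals: 587 → 487.)

Yes — net change −100 (cost falls by 100).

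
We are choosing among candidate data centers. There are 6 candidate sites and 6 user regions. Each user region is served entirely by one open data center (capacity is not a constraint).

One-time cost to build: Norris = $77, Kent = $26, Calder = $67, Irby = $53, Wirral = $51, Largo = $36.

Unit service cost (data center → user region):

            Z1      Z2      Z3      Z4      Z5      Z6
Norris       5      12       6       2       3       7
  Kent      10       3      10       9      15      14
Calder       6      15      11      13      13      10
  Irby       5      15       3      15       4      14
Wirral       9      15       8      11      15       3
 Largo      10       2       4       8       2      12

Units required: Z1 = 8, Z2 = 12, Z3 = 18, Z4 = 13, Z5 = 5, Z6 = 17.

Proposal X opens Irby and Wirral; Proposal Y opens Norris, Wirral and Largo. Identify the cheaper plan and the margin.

Proposal X: {Irby, Wirral}: Z1→Irby 5·8=40, Z2→Irby 15·12=180, Z3→Irby 3·18=54, Z4→Wirral 11·13=143, Z5→Irby 4·5=20, Z6→Wirral 3·17=51. Service 488; fixed 104; total 592.
Proposal Y: {Norris, Wirral, Largo}: Z1→Norris 5·8=40, Z2→Largo 2·12=24, Z3→Largo 4·18=72, Z4→Norris 2·13=26, Z5→Largo 2·5=10, Z6→Wirral 3·17=51. Service 223; fixed 164; total 387.
Difference: |592 − 387| = 205.

Proposal Y is cheaper by 205.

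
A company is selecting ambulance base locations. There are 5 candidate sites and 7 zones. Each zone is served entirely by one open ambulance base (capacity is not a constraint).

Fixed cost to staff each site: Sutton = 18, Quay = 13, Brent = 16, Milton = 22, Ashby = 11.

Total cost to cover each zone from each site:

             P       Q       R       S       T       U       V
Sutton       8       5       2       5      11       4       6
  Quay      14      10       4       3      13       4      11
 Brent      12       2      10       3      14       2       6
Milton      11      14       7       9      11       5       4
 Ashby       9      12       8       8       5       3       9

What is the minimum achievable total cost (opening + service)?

For any fixed open set, each zone goes to its cheapest open site; total = fixed + service.
{Sutton}: P→Sutton 8, Q→Sutton 5, R→Sutton 2, S→Sutton 5, T→Sutton 11, U→Sutton 4, V→Sutton 6. Service 41; fixed 18; total 59.
{Brent, Ashby}: service 35 + fixed 27 = 62
{Sutton, Ashby}: P→Sutton 8, Q→Sutton 5, R→Sutton 2, S→Sutton 5, T→Ashby 5, U→Ashby 3, V→Sutton 6. Service 34; fixed 29; total 63.
{Sutton, Quay, Brent, Milton, Ashby}: service 26 + fixed 80 = 106
No other subset beats 59.

Minimum total cost: 59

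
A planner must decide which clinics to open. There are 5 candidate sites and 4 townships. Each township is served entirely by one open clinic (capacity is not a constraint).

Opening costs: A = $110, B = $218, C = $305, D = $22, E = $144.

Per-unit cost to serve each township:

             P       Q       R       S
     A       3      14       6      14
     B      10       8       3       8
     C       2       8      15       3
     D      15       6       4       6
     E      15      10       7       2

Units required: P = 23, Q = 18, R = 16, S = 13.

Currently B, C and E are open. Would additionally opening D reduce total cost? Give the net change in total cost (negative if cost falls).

Yes — net change −14 (cost falls by 14).

Current service cost with {B, C, E}: 264.
Adding D: each township re-picks its cheapest; new service cost 228, saving 36.
Extra fixed cost: 22. Net change = 22 − 36 = -14.
(Totals: 931 → 917.)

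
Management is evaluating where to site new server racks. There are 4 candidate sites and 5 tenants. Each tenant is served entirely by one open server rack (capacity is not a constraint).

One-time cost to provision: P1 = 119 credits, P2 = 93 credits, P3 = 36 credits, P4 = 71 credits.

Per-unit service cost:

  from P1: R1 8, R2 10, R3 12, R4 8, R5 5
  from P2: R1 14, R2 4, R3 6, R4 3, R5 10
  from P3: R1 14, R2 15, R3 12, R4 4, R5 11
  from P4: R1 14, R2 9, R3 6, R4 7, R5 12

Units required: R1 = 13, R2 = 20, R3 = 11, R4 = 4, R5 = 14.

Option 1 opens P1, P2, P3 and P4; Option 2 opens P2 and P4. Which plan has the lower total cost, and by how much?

Option 1: {P1, P2, P3, P4}: R1→P1 8·13=104, R2→P2 4·20=80, R3→P2 6·11=66, R4→P2 3·4=12, R5→P1 5·14=70. Service 332; fixed 319; total 651.
Option 2: {P2, P4}: R1→P2 14·13=182, R2→P2 4·20=80, R3→P2 6·11=66, R4→P2 3·4=12, R5→P2 10·14=140. Service 480; fixed 164; total 644.
Difference: |651 − 644| = 7.

Option 2 is cheaper by 7.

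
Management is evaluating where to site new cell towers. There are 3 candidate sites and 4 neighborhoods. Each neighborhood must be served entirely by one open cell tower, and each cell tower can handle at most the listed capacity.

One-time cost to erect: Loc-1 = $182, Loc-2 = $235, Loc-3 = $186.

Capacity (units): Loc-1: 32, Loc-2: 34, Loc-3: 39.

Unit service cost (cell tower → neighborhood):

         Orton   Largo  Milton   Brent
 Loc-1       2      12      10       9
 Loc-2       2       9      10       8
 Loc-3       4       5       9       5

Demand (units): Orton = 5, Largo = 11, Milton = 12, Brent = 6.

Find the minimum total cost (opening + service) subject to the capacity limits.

Minimum total cost: 399

Open {Loc-3}: Orton→Loc-3 4·5=20, Largo→Loc-3 5·11=55, Milton→Loc-3 9·12=108, Brent→Loc-3 5·6=30.
Loads: Loc-3 carries 34/39. Service 213; fixed 186; total 399.
Next best feasible plan costs 512.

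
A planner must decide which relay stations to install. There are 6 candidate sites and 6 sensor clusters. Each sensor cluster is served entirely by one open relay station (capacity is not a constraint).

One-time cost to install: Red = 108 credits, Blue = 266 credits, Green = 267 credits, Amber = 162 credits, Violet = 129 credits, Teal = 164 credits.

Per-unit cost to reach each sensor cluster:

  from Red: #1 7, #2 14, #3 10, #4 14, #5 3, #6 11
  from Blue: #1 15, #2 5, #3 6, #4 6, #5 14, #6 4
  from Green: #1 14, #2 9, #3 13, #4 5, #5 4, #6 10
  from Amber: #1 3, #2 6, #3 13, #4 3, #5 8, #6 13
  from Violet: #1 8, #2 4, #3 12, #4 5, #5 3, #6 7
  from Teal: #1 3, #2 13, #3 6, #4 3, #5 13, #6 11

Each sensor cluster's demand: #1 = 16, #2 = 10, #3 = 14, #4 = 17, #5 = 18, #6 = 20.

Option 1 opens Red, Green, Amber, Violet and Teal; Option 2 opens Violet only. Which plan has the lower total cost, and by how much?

Option 2 is cheaper by 503.

Option 1: {Red, Green, Amber, Violet, Teal}: #1→Amber 3·16=48, #2→Violet 4·10=40, #3→Teal 6·14=84, #4→Amber 3·17=51, #5→Red 3·18=54, #6→Violet 7·20=140. Service 417; fixed 830; total 1247.
Option 2: {Violet}: #1→Violet 8·16=128, #2→Violet 4·10=40, #3→Violet 12·14=168, #4→Violet 5·17=85, #5→Violet 3·18=54, #6→Violet 7·20=140. Service 615; fixed 129; total 744.
Difference: |1247 − 744| = 503.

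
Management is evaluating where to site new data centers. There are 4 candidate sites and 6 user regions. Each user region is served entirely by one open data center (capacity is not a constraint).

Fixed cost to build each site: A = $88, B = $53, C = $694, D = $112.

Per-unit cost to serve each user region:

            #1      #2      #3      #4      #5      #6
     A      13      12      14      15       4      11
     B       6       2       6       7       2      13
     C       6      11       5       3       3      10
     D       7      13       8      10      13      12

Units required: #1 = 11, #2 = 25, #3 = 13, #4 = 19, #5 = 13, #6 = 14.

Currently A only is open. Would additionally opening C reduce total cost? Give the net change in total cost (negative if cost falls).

No — net change +220 (cost rises by 220).

Current service cost with {A}: 1116.
Adding C: each user region re-picks its cheapest; new service cost 642, saving 474.
Extra fixed cost: 694. Net change = 694 − 474 = 220.
(Totals: 1204 → 1424.)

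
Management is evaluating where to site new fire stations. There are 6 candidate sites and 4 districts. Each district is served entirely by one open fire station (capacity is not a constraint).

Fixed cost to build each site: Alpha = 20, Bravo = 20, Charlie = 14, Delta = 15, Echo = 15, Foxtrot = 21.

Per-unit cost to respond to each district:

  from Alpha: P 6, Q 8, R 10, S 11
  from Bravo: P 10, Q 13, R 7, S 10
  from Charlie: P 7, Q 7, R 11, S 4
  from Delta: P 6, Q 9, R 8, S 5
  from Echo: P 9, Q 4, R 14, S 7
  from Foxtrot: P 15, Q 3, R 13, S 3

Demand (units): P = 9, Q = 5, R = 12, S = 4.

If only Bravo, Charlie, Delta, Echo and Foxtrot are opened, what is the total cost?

Total cost: 250

Each district is assigned to its cheapest site among the open ones.
{Bravo, Charlie, Delta, Echo, Foxtrot}: P→Delta 6·9=54, Q→Foxtrot 3·5=15, R→Bravo 7·12=84, S→Foxtrot 3·4=12. Service 165; fixed 85; total 250.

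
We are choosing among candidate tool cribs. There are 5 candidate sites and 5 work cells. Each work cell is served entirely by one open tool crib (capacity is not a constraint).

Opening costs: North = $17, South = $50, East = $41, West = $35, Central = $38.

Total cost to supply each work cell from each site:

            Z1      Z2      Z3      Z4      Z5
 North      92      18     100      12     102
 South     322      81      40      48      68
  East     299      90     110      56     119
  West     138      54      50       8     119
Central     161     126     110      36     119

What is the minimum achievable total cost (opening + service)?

For any fixed open set, each work cell goes to its cheapest open site; total = fixed + service.
{North, South}: Z1→North 92, Z2→North 18, Z3→South 40, Z4→North 12, Z5→South 68. Service 230; fixed 67; total 297.
{North, West}: service 270 + fixed 52 = 322
{North, South, West}: service 226 + fixed 102 = 328
{North, South, East, West, Central}: service 226 + fixed 181 = 407
No other subset beats 297.

Minimum total cost: 297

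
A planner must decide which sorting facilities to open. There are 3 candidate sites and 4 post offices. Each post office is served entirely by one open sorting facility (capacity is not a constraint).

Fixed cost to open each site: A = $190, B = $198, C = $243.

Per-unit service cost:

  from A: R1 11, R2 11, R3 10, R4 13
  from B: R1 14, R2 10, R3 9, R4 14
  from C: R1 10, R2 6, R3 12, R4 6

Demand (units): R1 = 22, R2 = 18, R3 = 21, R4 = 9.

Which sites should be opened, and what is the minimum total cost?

Open C only; minimum total cost 877.

For any fixed open set, each post office goes to its cheapest open site; total = fixed + service.
{C}: R1→C 10·22=220, R2→C 6·18=108, R3→C 12·21=252, R4→C 6·9=54. Service 634; fixed 243; total 877.
{A}: service 767 + fixed 190 = 957
{B}: service 803 + fixed 198 = 1001
{A, B, C}: R1→C 10·22=220, R2→C 6·18=108, R3→B 9·21=189, R4→C 6·9=54. Service 571; fixed 631; total 1202.
(All 7 nonempty subsets were checked; C only is lowest.)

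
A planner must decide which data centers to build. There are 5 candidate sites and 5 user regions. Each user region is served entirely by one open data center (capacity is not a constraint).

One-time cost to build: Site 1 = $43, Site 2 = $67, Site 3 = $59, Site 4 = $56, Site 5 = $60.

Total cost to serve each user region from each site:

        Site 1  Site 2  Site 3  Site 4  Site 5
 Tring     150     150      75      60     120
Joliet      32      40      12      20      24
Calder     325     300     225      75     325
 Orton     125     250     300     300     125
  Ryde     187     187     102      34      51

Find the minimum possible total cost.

For any fixed open set, each user region goes to its cheapest open site; total = fixed + service.
{Site 1, Site 4}: Tring→Site 4 60, Joliet→Site 4 20, Calder→Site 4 75, Orton→Site 1 125, Ryde→Site 4 34. Service 314; fixed 99; total 413.
{Site 4, Site 5}: service 314 + fixed 116 = 430
{Site 1, Site 3, Site 4}: service 306 + fixed 158 = 464
{Site 1, Site 2, Site 3, Site 4, Site 5}: Tring→Site 4 60, Joliet→Site 3 12, Calder→Site 4 75, Orton→Site 1 125, Ryde→Site 4 34. Service 306; fixed 285; total 591.
No other subset beats 413.

Minimum total cost: 413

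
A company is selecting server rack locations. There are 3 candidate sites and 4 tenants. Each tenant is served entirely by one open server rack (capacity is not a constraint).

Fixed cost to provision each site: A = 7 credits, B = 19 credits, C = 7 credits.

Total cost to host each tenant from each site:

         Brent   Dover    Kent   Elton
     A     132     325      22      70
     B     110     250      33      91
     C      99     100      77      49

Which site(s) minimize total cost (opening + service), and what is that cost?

For any fixed open set, each tenant goes to its cheapest open site; total = fixed + service.
{A, C}: Brent→C 99, Dover→C 100, Kent→A 22, Elton→C 49. Service 270; fixed 14; total 284.
{A, B, C}: service 270 + fixed 33 = 303
{B, C}: Brent→C 99, Dover→C 100, Kent→B 33, Elton→C 49. Service 281; fixed 26; total 307.
{A}: service 549 + fixed 7 = 556
No other subset beats 284.

Open A and C; minimum total cost 284.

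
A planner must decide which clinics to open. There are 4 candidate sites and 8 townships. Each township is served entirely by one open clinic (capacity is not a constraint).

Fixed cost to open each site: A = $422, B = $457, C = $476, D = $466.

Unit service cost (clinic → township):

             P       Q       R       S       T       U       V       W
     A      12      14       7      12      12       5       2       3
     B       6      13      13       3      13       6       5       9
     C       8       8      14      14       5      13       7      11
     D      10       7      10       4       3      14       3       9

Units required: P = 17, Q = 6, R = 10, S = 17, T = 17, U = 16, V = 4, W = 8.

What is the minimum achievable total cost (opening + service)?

Minimum total cost: 1205

For any fixed open set, each township goes to its cheapest open site; total = fixed + service.
{D}: P→D 10·17=170, Q→D 7·6=42, R→D 10·10=100, S→D 4·17=68, T→D 3·17=51, U→D 14·16=224, V→D 3·4=12, W→D 9·8=72. Service 739; fixed 466; total 1205.
{B}: service 770 + fixed 457 = 1227
{A}: P→A 12·17=204, Q→A 14·6=84, R→A 7·10=70, S→A 12·17=204, T→A 12·17=204, U→A 5·16=80, V→A 2·4=8, W→A 3·8=24. Service 878; fixed 422; total 1300.
{A, B, C, D}: P→B 6·17=102, Q→D 7·6=42, R→A 7·10=70, S→B 3·17=51, T→D 3·17=51, U→A 5·16=80, V→A 2·4=8, W→A 3·8=24. Service 428; fixed 1821; total 2249.
No other subset beats 1205.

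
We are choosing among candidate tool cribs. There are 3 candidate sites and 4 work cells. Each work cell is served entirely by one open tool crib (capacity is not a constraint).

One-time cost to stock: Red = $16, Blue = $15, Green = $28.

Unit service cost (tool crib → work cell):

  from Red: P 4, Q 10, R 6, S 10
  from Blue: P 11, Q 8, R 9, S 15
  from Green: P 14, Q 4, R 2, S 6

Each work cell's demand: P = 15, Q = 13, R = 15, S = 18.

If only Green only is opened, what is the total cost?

Each work cell is assigned to its cheapest site among the open ones.
{Green}: P→Green 14·15=210, Q→Green 4·13=52, R→Green 2·15=30, S→Green 6·18=108. Service 400; fixed 28; total 428.

Total cost: 428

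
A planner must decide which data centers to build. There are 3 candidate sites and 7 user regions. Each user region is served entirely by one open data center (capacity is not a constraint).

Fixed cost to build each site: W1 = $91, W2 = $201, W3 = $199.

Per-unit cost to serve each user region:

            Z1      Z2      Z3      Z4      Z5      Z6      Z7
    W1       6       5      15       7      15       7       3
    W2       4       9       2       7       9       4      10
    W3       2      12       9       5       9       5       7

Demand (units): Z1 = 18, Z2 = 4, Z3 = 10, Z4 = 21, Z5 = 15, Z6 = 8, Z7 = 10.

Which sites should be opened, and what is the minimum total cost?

Open W3 only; minimum total cost 723.

For any fixed open set, each user region goes to its cheapest open site; total = fixed + service.
{W3}: Z1→W3 2·18=36, Z2→W3 12·4=48, Z3→W3 9·10=90, Z4→W3 5·21=105, Z5→W3 9·15=135, Z6→W3 5·8=40, Z7→W3 7·10=70. Service 524; fixed 199; total 723.
{W2}: service 542 + fixed 201 = 743
{W1, W3}: service 456 + fixed 290 = 746
{W1, W2, W3}: service 378 + fixed 491 = 869
(All 7 nonempty subsets were checked; W3 only is lowest.)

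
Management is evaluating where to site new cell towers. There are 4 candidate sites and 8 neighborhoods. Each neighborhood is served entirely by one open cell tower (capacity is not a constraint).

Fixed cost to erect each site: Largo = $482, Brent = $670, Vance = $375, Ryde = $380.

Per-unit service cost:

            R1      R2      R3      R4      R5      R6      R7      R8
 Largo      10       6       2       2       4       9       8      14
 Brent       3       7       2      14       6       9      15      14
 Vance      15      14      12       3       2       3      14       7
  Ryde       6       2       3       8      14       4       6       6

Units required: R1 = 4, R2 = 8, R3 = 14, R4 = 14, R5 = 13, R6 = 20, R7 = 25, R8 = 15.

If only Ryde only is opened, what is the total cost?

Each neighborhood is assigned to its cheapest site among the open ones.
{Ryde}: R1→Ryde 6·4=24, R2→Ryde 2·8=16, R3→Ryde 3·14=42, R4→Ryde 8·14=112, R5→Ryde 14·13=182, R6→Ryde 4·20=80, R7→Ryde 6·25=150, R8→Ryde 6·15=90. Service 696; fixed 380; total 1076.

Total cost: 1076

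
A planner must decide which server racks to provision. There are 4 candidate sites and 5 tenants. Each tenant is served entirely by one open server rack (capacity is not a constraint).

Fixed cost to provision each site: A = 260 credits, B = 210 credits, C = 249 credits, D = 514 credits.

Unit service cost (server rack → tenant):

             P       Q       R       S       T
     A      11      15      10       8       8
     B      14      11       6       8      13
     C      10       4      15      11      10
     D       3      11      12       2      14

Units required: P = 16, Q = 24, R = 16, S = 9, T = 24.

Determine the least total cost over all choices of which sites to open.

For any fixed open set, each tenant goes to its cheapest open site; total = fixed + service.
{C}: P→C 10·16=160, Q→C 4·24=96, R→C 15·16=240, S→C 11·9=99, T→C 10·24=240. Service 835; fixed 249; total 1084.
{B, C}: service 664 + fixed 459 = 1123
{B}: service 968 + fixed 210 = 1178
{A, B, C, D}: service 450 + fixed 1233 = 1683
No other subset beats 1084.

Minimum total cost: 1084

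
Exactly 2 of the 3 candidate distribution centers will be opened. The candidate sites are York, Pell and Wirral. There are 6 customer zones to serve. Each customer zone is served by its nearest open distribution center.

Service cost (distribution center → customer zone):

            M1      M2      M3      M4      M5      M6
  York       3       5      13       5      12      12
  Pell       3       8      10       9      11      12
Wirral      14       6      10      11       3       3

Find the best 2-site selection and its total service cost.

With exactly 2 open, each customer zone uses its cheapest among the chosen.
{York, Wirral}: M1→York 3, M2→York 5, M3→Wirral 10, M4→York 5, M5→Wirral 3, M6→Wirral 3. Service cost 29.
{Pell, Wirral}: service cost 34
{York, Pell}: service cost 46
Among all 3 size-2 choices, {York, Wirral} is lowest.

Choose York and Wirral; total service cost 29.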